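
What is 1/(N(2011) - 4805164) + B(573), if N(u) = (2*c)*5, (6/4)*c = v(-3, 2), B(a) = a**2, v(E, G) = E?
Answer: 1577681257535/4805184 ≈ 3.2833e+5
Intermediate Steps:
c = -2 (c = (2/3)*(-3) = -2)
N(u) = -20 (N(u) = (2*(-2))*5 = -4*5 = -20)
1/(N(2011) - 4805164) + B(573) = 1/(-20 - 4805164) + 573**2 = 1/(-4805184) + 328329 = -1/4805184 + 328329 = 1577681257535/4805184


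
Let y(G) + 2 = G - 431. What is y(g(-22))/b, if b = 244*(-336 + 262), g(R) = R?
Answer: 455/18056 ≈ 0.025199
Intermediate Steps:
y(G) = -433 + G (y(G) = -2 + (G - 431) = -2 + (-431 + G) = -433 + G)
b = -18056 (b = 244*(-74) = -18056)
y(g(-22))/b = (-433 - 22)/(-18056) = -455*(-1/18056) = 455/18056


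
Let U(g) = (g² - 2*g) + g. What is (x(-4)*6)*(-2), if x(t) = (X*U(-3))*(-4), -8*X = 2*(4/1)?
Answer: -576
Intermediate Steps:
U(g) = g² - g
X = -1 (X = -4/1/4 = -4*1/4 = -4/4 = -⅛*8 = -1)
x(t) = 48 (x(t) = -(-3)*(-1 - 3)*(-4) = -(-3)*(-4)*(-4) = -1*12*(-4) = -12*(-4) = 48)
(x(-4)*6)*(-2) = (48*6)*(-2) = 288*(-2) = -576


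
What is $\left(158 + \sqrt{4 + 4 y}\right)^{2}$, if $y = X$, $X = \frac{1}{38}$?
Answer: $\frac{\left(3002 + \sqrt{1482}\right)^{2}}{361} \approx 25608.0$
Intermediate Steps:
$X = \frac{1}{38} \approx 0.026316$
$y = \frac{1}{38} \approx 0.026316$
$\left(158 + \sqrt{4 + 4 y}\right)^{2} = \left(158 + \sqrt{4 + 4 \cdot \frac{1}{38}}\right)^{2} = \left(158 + \sqrt{4 + \frac{2}{19}}\right)^{2} = \left(158 + \sqrt{\frac{78}{19}}\right)^{2} = \left(158 + \frac{\sqrt{1482}}{19}\right)^{2}$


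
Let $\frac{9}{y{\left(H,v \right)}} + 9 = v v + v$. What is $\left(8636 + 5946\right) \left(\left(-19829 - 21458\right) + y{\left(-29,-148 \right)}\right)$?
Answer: $- \frac{4364238905720}{7249} \approx -6.0205 \cdot 10^{8}$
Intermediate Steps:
$y{\left(H,v \right)} = \frac{9}{-9 + v + v^{2}}$ ($y{\left(H,v \right)} = \frac{9}{-9 + \left(v v + v\right)} = \frac{9}{-9 + \left(v^{2} + v\right)} = \frac{9}{-9 + \left(v + v^{2}\right)} = \frac{9}{-9 + v + v^{2}}$)
$\left(8636 + 5946\right) \left(\left(-19829 - 21458\right) + y{\left(-29,-148 \right)}\right) = \left(8636 + 5946\right) \left(\left(-19829 - 21458\right) + \frac{9}{-9 - 148 + \left(-148\right)^{2}}\right) = 14582 \left(\left(-19829 - 21458\right) + \frac{9}{-9 - 148 + 21904}\right) = 14582 \left(-41287 + \frac{9}{21747}\right) = 14582 \left(-41287 + 9 \cdot \frac{1}{21747}\right) = 14582 \left(-41287 + \frac{3}{7249}\right) = 14582 \left(- \frac{299289460}{7249}\right) = - \frac{4364238905720}{7249}$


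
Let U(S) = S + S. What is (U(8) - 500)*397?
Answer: -192148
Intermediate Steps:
U(S) = 2*S
(U(8) - 500)*397 = (2*8 - 500)*397 = (16 - 500)*397 = -484*397 = -192148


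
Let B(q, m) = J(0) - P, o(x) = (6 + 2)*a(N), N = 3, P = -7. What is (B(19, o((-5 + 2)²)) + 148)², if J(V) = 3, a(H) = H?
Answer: 24964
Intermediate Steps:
o(x) = 24 (o(x) = (6 + 2)*3 = 8*3 = 24)
B(q, m) = 10 (B(q, m) = 3 - 1*(-7) = 3 + 7 = 10)
(B(19, o((-5 + 2)²)) + 148)² = (10 + 148)² = 158² = 24964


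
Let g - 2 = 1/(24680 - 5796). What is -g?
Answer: -37769/18884 ≈ -2.0001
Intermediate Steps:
g = 37769/18884 (g = 2 + 1/(24680 - 5796) = 2 + 1/18884 = 37769/18884 ≈ 2.0001)
-g = -1*37769/18884 = -37769/18884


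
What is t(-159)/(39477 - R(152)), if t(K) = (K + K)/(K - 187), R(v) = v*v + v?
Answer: 53/935411 ≈ 5.6660e-5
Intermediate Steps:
R(v) = v + v**2 (R(v) = v**2 + v = v + v**2)
t(K) = 2*K/(-187 + K) (t(K) = (2*K)/(-187 + K) = 2*K/(-187 + K))
t(-159)/(39477 - R(152)) = (2*(-159)/(-187 - 159))/(39477 - 152*(1 + 152)) = (2*(-159)/(-346))/(39477 - 152*153) = (2*(-159)*(-1/346))/(39477 - 1*23256) = 159/(173*(39477 - 23256)) = (159/173)/16221 = (159/173)*(1/16221) = 53/935411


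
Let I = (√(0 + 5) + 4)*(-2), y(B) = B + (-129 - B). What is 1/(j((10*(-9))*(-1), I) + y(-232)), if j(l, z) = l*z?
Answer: -283/186267 + 20*√5/62089 ≈ -0.00079905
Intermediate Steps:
y(B) = -129
I = -8 - 2*√5 (I = (√5 + 4)*(-2) = (4 + √5)*(-2) = -8 - 2*√5 ≈ -12.472)
1/(j((10*(-9))*(-1), I) + y(-232)) = 1/(((10*(-9))*(-1))*(-8 - 2*√5) - 129) = 1/((-90*(-1))*(-8 - 2*√5) - 129) = 1/(90*(-8 - 2*√5) - 129) = 1/((-720 - 180*√5) - 129) = 1/(-849 - 180*√5)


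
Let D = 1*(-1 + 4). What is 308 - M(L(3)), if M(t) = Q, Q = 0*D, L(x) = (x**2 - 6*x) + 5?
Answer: 308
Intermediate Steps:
D = 3 (D = 1*3 = 3)
L(x) = 5 + x**2 - 6*x
Q = 0 (Q = 0*3 = 0)
M(t) = 0
308 - M(L(3)) = 308 - 1*0 = 308 + 0 = 308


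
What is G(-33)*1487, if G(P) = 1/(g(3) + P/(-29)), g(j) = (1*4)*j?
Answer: 43123/381 ≈ 113.18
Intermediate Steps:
g(j) = 4*j
G(P) = 1/(12 - P/29) (G(P) = 1/(4*3 + P/(-29)) = 1/(12 + P*(-1/29)) = 1/(12 - P/29))
G(-33)*1487 = -29/(-348 - 33)*1487 = -29/(-381)*1487 = -29*(-1/381)*1487 = (29/381)*1487 = 43123/381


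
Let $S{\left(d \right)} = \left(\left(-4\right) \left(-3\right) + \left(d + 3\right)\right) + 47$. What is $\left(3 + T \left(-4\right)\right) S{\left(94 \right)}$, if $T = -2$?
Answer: $1716$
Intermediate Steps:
$S{\left(d \right)} = 62 + d$ ($S{\left(d \right)} = \left(12 + \left(3 + d\right)\right) + 47 = \left(15 + d\right) + 47 = 62 + d$)
$\left(3 + T \left(-4\right)\right) S{\left(94 \right)} = \left(3 - -8\right) \left(62 + 94\right) = \left(3 + 8\right) 156 = 11 \cdot 156 = 1716$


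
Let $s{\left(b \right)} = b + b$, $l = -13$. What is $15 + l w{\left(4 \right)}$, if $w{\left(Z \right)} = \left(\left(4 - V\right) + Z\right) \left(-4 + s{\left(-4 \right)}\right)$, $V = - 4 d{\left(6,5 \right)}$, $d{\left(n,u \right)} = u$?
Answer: $4383$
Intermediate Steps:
$V = -20$ ($V = \left(-4\right) 5 = -20$)
$s{\left(b \right)} = 2 b$
$w{\left(Z \right)} = -288 - 12 Z$ ($w{\left(Z \right)} = \left(\left(4 - -20\right) + Z\right) \left(-4 + 2 \left(-4\right)\right) = \left(\left(4 + 20\right) + Z\right) \left(-4 - 8\right) = \left(24 + Z\right) \left(-12\right) = -288 - 12 Z$)
$15 + l w{\left(4 \right)} = 15 - 13 \left(-288 - 48\right) = 15 - -4368 = 15 + 4368 = 4383$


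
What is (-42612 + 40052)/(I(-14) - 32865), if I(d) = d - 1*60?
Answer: 2560/32939 ≈ 0.077719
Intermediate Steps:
I(d) = -60 + d (I(d) = d - 60 = -60 + d)
(-42612 + 40052)/(I(-14) - 32865) = (-42612 + 40052)/((-60 - 14) - 32865) = -2560/(-74 - 32865) = -2560/(-32939) = -2560*(-1/32939) = 2560/32939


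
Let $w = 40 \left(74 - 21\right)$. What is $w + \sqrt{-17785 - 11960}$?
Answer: $2120 + 3 i \sqrt{3305} \approx 2120.0 + 172.47 i$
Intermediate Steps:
$w = 2120$ ($w = 40 \cdot 53 = 2120$)
$w + \sqrt{-17785 - 11960} = 2120 + \sqrt{-17785 - 11960} = 2120 + \sqrt{-29745} = 2120 + 3 i \sqrt{3305}$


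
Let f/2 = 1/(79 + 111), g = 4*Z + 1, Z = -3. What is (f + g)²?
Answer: 1089936/9025 ≈ 120.77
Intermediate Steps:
g = -11 (g = 4*(-3) + 1 = -12 + 1 = -11)
f = 1/95 (f = 2/(79 + 111) = 2/190 = 2*(1/190) = 1/95 ≈ 0.010526)
(f + g)² = (1/95 - 11)² = (-1044/95)² = 1089936/9025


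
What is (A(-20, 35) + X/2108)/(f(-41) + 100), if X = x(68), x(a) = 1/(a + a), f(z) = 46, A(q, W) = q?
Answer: -5733759/41856448 ≈ -0.13699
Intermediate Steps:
x(a) = 1/(2*a)
X = 1/136 (X = (1/2)/68 = (1/2)*(1/68) = 1/136 ≈ 0.0073529)
(A(-20, 35) + X/2108)/(f(-41) + 100) = (-20 + (1/136)/2108)/(46 + 100) = (-20 + (1/136)*(1/2108))/146 = (-20 + 1/286688)*(1/146) = -5733759/286688*1/146 = -5733759/41856448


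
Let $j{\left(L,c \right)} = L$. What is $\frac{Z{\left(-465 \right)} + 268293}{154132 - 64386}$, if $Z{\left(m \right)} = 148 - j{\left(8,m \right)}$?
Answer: $\frac{11671}{3902} \approx 2.991$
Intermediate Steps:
$Z{\left(m \right)} = 140$ ($Z{\left(m \right)} = 148 - 8 = 140$)
$\frac{Z{\left(-465 \right)} + 268293}{154132 - 64386} = \frac{140 + 268293}{154132 - 64386} = \frac{268433}{89746} = 268433 \cdot \frac{1}{89746} = \frac{11671}{3902}$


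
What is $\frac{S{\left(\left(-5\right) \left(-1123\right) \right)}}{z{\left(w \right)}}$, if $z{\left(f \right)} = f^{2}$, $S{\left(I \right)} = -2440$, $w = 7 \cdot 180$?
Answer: $- \frac{61}{39690} \approx -0.0015369$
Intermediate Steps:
$w = 1260$
$\frac{S{\left(\left(-5\right) \left(-1123\right) \right)}}{z{\left(w \right)}} = - \frac{2440}{1260^{2}} = - \frac{2440}{1587600} = \left(-2440\right) \frac{1}{1587600} = - \frac{61}{39690}$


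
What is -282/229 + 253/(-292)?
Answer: -140281/66868 ≈ -2.0979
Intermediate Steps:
-282/229 + 253/(-292) = -282*1/229 + 253*(-1/292) = -282/229 - 253/292 = -140281/66868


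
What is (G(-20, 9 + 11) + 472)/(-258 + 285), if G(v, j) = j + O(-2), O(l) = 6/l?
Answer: 163/9 ≈ 18.111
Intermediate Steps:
G(v, j) = -3 + j (G(v, j) = j + 6/(-2) = j + 6*(-½) = j - 3 = -3 + j)
(G(-20, 9 + 11) + 472)/(-258 + 285) = ((-3 + (9 + 11)) + 472)/(-258 + 285) = ((-3 + 20) + 472)/27 = (17 + 472)*(1/27) = 489*(1/27) = 163/9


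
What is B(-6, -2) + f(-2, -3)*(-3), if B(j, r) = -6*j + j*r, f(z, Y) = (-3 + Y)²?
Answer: -60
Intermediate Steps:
B(-6, -2) + f(-2, -3)*(-3) = -6*(-6 - 2) + (-3 - 3)²*(-3) = -6*(-8) + (-6)²*(-3) = 48 + 36*(-3) = 48 - 108 = -60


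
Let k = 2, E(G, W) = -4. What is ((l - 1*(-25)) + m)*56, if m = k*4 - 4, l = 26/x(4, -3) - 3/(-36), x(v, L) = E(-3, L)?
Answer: 3794/3 ≈ 1264.7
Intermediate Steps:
x(v, L) = -4
l = -77/12 (l = 26/(-4) - 3/(-36) = 26*(-1/4) - 3*(-1/36) = -13/2 + 1/12 = -77/12 ≈ -6.4167)
m = 4 (m = 2*4 - 4 = 8 - 4 = 4)
((l - 1*(-25)) + m)*56 = ((-77/12 - 1*(-25)) + 4)*56 = ((-77/12 + 25) + 4)*56 = (223/12 + 4)*56 = (271/12)*56 = 3794/3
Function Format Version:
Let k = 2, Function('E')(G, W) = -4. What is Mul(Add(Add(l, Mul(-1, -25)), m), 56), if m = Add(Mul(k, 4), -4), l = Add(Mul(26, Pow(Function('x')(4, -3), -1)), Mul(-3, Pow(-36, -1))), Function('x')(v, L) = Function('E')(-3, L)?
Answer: Rational(3794, 3) ≈ 1264.7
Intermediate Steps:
Function('x')(v, L) = -4
l = Rational(-77, 12) (l = Add(Mul(26, Pow(-4, -1)), Mul(-3, Pow(-36, -1))) = Add(Mul(26, Rational(-1, 4)), Mul(-3, Rational(-1, 36))) = Add(Rational(-13, 2), Rational(1, 12)) = Rational(-77, 12) ≈ -6.4167)
m = 4 (m = Add(Mul(2, 4), -4) = Add(8, -4) = 4)
Mul(Add(Add(l, Mul(-1, -25)), m), 56) = Mul(Add(Add(Rational(-77, 12), Mul(-1, -25)), 4), 56) = Mul(Add(Add(Rational(-77, 12), 25), 4), 56) = Mul(Add(Rational(223, 12), 4), 56) = Mul(Rational(271, 12), 56) = Rational(3794, 3)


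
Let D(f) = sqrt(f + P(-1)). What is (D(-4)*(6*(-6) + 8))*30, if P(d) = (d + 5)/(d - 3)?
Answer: -840*I*sqrt(5) ≈ -1878.3*I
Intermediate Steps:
P(d) = (5 + d)/(-3 + d)
D(f) = sqrt(-1 + f) (D(f) = sqrt(f + (5 - 1)/(-3 - 1)) = sqrt(f + 4/(-4)) = sqrt(f - 1/4*4) = sqrt(f - 1) = sqrt(-1 + f))
(D(-4)*(6*(-6) + 8))*30 = (sqrt(-1 - 4)*(6*(-6) + 8))*30 = (sqrt(-5)*(-36 + 8))*30 = ((I*sqrt(5))*(-28))*30 = -28*I*sqrt(5)*30 = -840*I*sqrt(5)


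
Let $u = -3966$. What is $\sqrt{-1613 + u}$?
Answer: $i \sqrt{5579} \approx 74.693 i$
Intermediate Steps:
$\sqrt{-1613 + u} = \sqrt{-1613 - 3966} = \sqrt{-5579} = i \sqrt{5579}$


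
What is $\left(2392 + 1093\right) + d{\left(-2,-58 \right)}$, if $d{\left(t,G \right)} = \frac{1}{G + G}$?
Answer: $\frac{404259}{116} \approx 3485.0$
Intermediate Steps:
$d{\left(t,G \right)} = \frac{1}{2 G}$
$\left(2392 + 1093\right) + d{\left(-2,-58 \right)} = \left(2392 + 1093\right) + \frac{1}{2 \left(-58\right)} = 3485 + \frac{1}{2} \left(- \frac{1}{58}\right) = 3485 - \frac{1}{116} = \frac{404259}{116}$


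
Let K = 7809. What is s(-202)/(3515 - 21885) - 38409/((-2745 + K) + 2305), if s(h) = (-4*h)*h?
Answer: 248582687/67684265 ≈ 3.6727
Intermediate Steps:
s(h) = -4*h**2
s(-202)/(3515 - 21885) - 38409/((-2745 + K) + 2305) = (-4*(-202)**2)/(3515 - 21885) - 38409/((-2745 + 7809) + 2305) = -4*40804/(-18370) - 38409/(5064 + 2305) = -163216*(-1/18370) - 38409/7369 = 81608/9185 - 38409*1/7369 = 81608/9185 - 38409/7369 = 248582687/67684265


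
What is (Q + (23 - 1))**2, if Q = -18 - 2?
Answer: 4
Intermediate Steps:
Q = -20
(Q + (23 - 1))**2 = (-20 + (23 - 1))**2 = (-20 + 22)**2 = 2**2 = 4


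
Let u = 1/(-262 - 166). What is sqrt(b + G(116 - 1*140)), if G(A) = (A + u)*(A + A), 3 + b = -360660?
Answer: 381*I*sqrt(28355)/107 ≈ 599.59*I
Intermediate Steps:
b = -360663 (b = -3 - 360660 = -360663)
u = -1/428 (u = 1/(-428) = -1/428 ≈ -0.0023364)
G(A) = 2*A*(-1/428 + A) (G(A) = (A - 1/428)*(A + A) = (-1/428 + A)*(2*A) = 2*A*(-1/428 + A))
sqrt(b + G(116 - 1*140)) = sqrt(-360663 + (116 - 1*140)*(-1 + 428*(116 - 1*140))/214) = sqrt(-360663 + (116 - 140)*(-1 + 428*(116 - 140))/214) = sqrt(-360663 + (1/214)*(-24)*(-1 + 428*(-24))) = sqrt(-360663 + (1/214)*(-24)*(-1 - 10272)) = sqrt(-360663 + (1/214)*(-24)*(-10273)) = sqrt(-360663 + 123276/107) = sqrt(-38467665/107) = 381*I*sqrt(28355)/107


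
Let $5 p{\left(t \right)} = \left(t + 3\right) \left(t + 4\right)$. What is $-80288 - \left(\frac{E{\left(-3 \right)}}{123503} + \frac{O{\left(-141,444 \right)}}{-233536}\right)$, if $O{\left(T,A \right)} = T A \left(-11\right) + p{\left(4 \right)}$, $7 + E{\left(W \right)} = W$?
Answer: $- \frac{2894516606930723}{36052995760} \approx -80285.0$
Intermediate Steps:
$p{\left(t \right)} = \frac{\left(3 + t\right) \left(4 + t\right)}{5}$ ($p{\left(t \right)} = \frac{\left(t + 3\right) \left(t + 4\right)}{5} = \frac{\left(3 + t\right) \left(4 + t\right)}{5}$)
$E{\left(W \right)} = -7 + W$
$O{\left(T,A \right)} = \frac{56}{5} - 11 A T$ ($O{\left(T,A \right)} = T A \left(-11\right) + \left(\frac{12}{5} + \frac{4^{2}}{5} + \frac{7}{5} \cdot 4\right) = A T \left(-11\right) + \left(\frac{12}{5} + \frac{1}{5} \cdot 16 + \frac{28}{5}\right) = - 11 A T + \left(\frac{12}{5} + \frac{16}{5} + \frac{28}{5}\right) = - 11 A T + \frac{56}{5} = \frac{56}{5} - 11 A T$)
$-80288 - \left(\frac{E{\left(-3 \right)}}{123503} + \frac{O{\left(-141,444 \right)}}{-233536}\right) = -80288 - \left(\frac{-7 - 3}{123503} + \frac{\frac{56}{5} - 4884 \left(-141\right)}{-233536}\right) = -80288 - \left(\left(-10\right) \frac{1}{123503} + \left(\frac{56}{5} + 688644\right) \left(- \frac{1}{233536}\right)\right) = -80288 - \left(- \frac{10}{123503} + \frac{3443276}{5} \left(- \frac{1}{233536}\right)\right) = -80288 - \left(- \frac{10}{123503} - \frac{860819}{291920}\right) = -80288 - - \frac{106316648157}{36052995760} = -80288 + \frac{106316648157}{36052995760} = - \frac{2894516606930723}{36052995760}$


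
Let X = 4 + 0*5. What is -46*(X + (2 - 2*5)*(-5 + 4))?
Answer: -552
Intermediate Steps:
X = 4 (X = 4 + 0 = 4)
-46*(X + (2 - 2*5)*(-5 + 4)) = -46*(4 + (2 - 2*5)*(-5 + 4)) = -46*(4 + (2 - 10)*(-1)) = -46*(4 - 8*(-1)) = -46*(4 + 8) = -46*12 = -552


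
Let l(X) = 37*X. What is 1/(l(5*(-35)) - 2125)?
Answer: -1/8600 ≈ -0.00011628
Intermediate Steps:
1/(l(5*(-35)) - 2125) = 1/(37*(5*(-35)) - 2125) = 1/(37*(-175) - 2125) = 1/(-6475 - 2125) = 1/(-8600) = -1/8600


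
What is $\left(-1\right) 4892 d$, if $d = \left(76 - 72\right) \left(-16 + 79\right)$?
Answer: $-1232784$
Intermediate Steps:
$d = 252$ ($d = 4 \cdot 63 = 252$)
$\left(-1\right) 4892 d = \left(-1\right) 4892 \cdot 252 = \left(-4892\right) 252 = -1232784$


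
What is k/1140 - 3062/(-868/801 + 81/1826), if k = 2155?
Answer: 1021767022633/346579836 ≈ 2948.1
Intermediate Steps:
k/1140 - 3062/(-868/801 + 81/1826) = 2155/1140 - 3062/(-868/801 + 81/1826) = 2155*(1/1140) - 3062/(-868*1/801 + 81*(1/1826)) = 431/228 - 3062/(-868/801 + 81/1826) = 431/228 - 3062/(-1520087/1462626) = 431/228 - 3062*(-1462626/1520087) = 431/228 + 4478560812/1520087 = 1021767022633/346579836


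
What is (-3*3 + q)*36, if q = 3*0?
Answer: -324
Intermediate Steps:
q = 0
(-3*3 + q)*36 = (-3*3 + 0)*36 = (-9 + 0)*36 = -9*36 = -324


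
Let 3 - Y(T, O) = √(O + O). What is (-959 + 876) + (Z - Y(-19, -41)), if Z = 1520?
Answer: 1434 + I*√82 ≈ 1434.0 + 9.0554*I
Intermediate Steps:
Y(T, O) = 3 - √2*√O (Y(T, O) = 3 - √(O + O) = 3 - √(2*O) = 3 - √2*√O)
(-959 + 876) + (Z - Y(-19, -41)) = (-959 + 876) + (1520 - (3 - √2*√(-41))) = -83 + (1520 - (3 - √2*I*√41)) = -83 + (1520 - (3 - I*√82)) = -83 + (1520 + (-3 + I*√82)) = -83 + (1517 + I*√82) = 1434 + I*√82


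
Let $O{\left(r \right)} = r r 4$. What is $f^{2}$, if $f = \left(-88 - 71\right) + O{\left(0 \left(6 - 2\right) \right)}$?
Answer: $25281$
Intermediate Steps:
$O{\left(r \right)} = 4 r^{2}$ ($O{\left(r \right)} = r^{2} \cdot 4 = 4 r^{2}$)
$f = -159$ ($f = \left(-88 - 71\right) + 4 \left(0 \left(6 - 2\right)\right)^{2} = -159 + 4 \left(0 \cdot 4\right)^{2} = -159 + 4 \cdot 0^{2} = -159 + 4 \cdot 0 = -159 + 0 = -159$)
$f^{2} = \left(-159\right)^{2} = 25281$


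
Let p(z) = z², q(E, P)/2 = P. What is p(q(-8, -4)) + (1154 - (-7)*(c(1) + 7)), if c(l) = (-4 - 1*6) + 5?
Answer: 1232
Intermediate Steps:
q(E, P) = 2*P
c(l) = -5 (c(l) = (-4 - 6) + 5 = -10 + 5 = -5)
p(q(-8, -4)) + (1154 - (-7)*(c(1) + 7)) = (2*(-4))² + (1154 - (-7)*(-5 + 7)) = (-8)² + (1154 - (-7)*2) = 64 + (1154 - 1*(-14)) = 64 + (1154 + 14) = 64 + 1168 = 1232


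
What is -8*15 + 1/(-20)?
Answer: -2401/20 ≈ -120.05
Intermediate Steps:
-8*15 + 1/(-20) = -120 - 1/20 = -2401/20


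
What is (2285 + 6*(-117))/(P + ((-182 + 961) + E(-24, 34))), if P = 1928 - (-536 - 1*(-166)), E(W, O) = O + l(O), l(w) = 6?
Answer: 1583/3117 ≈ 0.50786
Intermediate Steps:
E(W, O) = 6 + O (E(W, O) = O + 6 = 6 + O)
P = 2298 (P = 1928 - (-536 + 166) = 1928 - 1*(-370) = 1928 + 370 = 2298)
(2285 + 6*(-117))/(P + ((-182 + 961) + E(-24, 34))) = (2285 + 6*(-117))/(2298 + ((-182 + 961) + (6 + 34))) = (2285 - 702)/(2298 + (779 + 40)) = 1583/(2298 + 819) = 1583/3117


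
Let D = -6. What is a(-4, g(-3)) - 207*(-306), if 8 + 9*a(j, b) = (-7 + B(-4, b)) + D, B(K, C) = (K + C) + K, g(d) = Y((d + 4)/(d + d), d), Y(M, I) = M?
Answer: 3420293/54 ≈ 63339.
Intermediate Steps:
g(d) = (4 + d)/(2*d) (g(d) = (d + 4)/(d + d) = (4 + d)/((2*d)) = (4 + d)*(1/(2*d)) = (4 + d)/(2*d))
B(K, C) = C + 2*K (B(K, C) = (C + K) + K = C + 2*K)
a(j, b) = -29/9 + b/9 (a(j, b) = -8/9 + ((-7 + (b + 2*(-4))) - 6)/9 = -8/9 + ((-7 + (b - 8)) - 6)/9 = -8/9 + ((-7 + (-8 + b)) - 6)/9 = -8/9 + ((-15 + b) - 6)/9 = -8/9 + (-21 + b)/9 = -8/9 + (-7/3 + b/9) = -29/9 + b/9)
a(-4, g(-3)) - 207*(-306) = (-29/9 + ((1/2)*(4 - 3)/(-3))/9) - 207*(-306) = (-29/9 + ((1/2)*(-1/3)*1)/9) + 63342 = (-29/9 + (1/9)*(-1/6)) + 63342 = (-29/9 - 1/54) + 63342 = -175/54 + 63342 = 3420293/54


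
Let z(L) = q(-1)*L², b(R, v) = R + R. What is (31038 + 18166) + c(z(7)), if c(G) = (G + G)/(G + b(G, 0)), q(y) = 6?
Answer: 147614/3 ≈ 49205.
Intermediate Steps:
b(R, v) = 2*R
z(L) = 6*L²
c(G) = ⅔ (c(G) = (G + G)/(G + 2*G) = (2*G)/((3*G)) = (2*G)*(1/(3*G)) = ⅔)
(31038 + 18166) + c(z(7)) = (31038 + 18166) + ⅔ = 49204 + ⅔ = 147614/3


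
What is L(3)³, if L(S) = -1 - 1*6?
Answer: -343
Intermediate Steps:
L(S) = -7 (L(S) = -1 - 6 = -7)
L(3)³ = (-7)³ = -343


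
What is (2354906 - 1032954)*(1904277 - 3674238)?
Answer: -2339803483872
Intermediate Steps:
(2354906 - 1032954)*(1904277 - 3674238) = 1321952*(-1769961) = -2339803483872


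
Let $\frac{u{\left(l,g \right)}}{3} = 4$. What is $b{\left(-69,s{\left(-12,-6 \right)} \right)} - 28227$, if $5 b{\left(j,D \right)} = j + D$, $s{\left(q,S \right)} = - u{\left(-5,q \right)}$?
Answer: $- \frac{141216}{5} \approx -28243.0$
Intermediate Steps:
$u{\left(l,g \right)} = 12$ ($u{\left(l,g \right)} = 3 \cdot 4 = 12$)
$s{\left(q,S \right)} = -12$ ($s{\left(q,S \right)} = \left(-1\right) 12 = -12$)
$b{\left(j,D \right)} = \frac{D}{5} + \frac{j}{5}$ ($b{\left(j,D \right)} = \frac{j + D}{5} = \frac{D + j}{5} = \frac{D}{5} + \frac{j}{5}$)
$b{\left(-69,s{\left(-12,-6 \right)} \right)} - 28227 = \left(\frac{1}{5} \left(-12\right) + \frac{1}{5} \left(-69\right)\right) - 28227 = \left(- \frac{12}{5} - \frac{69}{5}\right) - 28227 = - \frac{81}{5} - 28227 = - \frac{141216}{5}$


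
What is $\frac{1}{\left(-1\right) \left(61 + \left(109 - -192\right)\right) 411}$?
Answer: $- \frac{1}{148782} \approx -6.7212 \cdot 10^{-6}$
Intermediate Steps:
$\frac{1}{\left(-1\right) \left(61 + \left(109 - -192\right)\right) 411} = \frac{1}{\left(-1\right) \left(61 + \left(109 + 192\right)\right) 411} = \frac{1}{\left(-1\right) \left(61 + 301\right) 411} = \frac{1}{\left(-1\right) 362 \cdot 411} = \frac{1}{\left(-1\right) 148782} = \frac{1}{-148782} = - \frac{1}{148782}$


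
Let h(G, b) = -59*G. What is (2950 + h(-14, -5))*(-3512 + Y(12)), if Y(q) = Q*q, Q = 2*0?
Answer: -13261312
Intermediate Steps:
Q = 0
Y(q) = 0 (Y(q) = 0*q = 0)
(2950 + h(-14, -5))*(-3512 + Y(12)) = (2950 - 59*(-14))*(-3512 + 0) = (2950 + 826)*(-3512) = 3776*(-3512) = -13261312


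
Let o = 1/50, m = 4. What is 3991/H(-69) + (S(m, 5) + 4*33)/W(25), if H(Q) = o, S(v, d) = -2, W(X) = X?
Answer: 997776/5 ≈ 1.9956e+5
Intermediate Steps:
o = 1/50 ≈ 0.020000
H(Q) = 1/50
3991/H(-69) + (S(m, 5) + 4*33)/W(25) = 3991/(1/50) + (-2 + 4*33)/25 = 3991*50 + (-2 + 132)*(1/25) = 199550 + 130*(1/25) = 199550 + 26/5 = 997776/5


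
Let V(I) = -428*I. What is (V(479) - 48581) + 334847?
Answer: 81254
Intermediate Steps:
(V(479) - 48581) + 334847 = (-428*479 - 48581) + 334847 = (-205012 - 48581) + 334847 = -253593 + 334847 = 81254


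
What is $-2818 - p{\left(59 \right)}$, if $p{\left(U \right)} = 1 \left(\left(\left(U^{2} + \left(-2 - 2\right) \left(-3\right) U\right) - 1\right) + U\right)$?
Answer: $-7065$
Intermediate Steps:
$p{\left(U \right)} = -1 + U^{2} + 13 U$ ($p{\left(U \right)} = 1 \left(\left(\left(U^{2} + \left(-4\right) \left(-3\right) U\right) - 1\right) + U\right) = 1 \left(\left(\left(U^{2} + 12 U\right) - 1\right) + U\right) = 1 \left(\left(-1 + U^{2} + 12 U\right) + U\right) = 1 \left(-1 + U^{2} + 13 U\right) = -1 + U^{2} + 13 U$)
$-2818 - p{\left(59 \right)} = -2818 - \left(-1 + 59^{2} + 13 \cdot 59\right) = -2818 - \left(-1 + 3481 + 767\right) = -2818 - 4247 = -7065$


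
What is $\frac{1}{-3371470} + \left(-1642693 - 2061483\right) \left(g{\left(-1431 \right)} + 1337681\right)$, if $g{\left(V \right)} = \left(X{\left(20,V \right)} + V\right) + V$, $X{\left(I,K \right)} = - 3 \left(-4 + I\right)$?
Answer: $- \frac{16669312004709953121}{3371470} \approx -4.9442 \cdot 10^{12}$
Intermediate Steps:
$X{\left(I,K \right)} = 12 - 3 I$
$g{\left(V \right)} = -48 + 2 V$ ($g{\left(V \right)} = \left(\left(12 - 60\right) + V\right) + V = \left(-48 + V\right) + V = -48 + 2 V$)
$\frac{1}{-3371470} + \left(-1642693 - 2061483\right) \left(g{\left(-1431 \right)} + 1337681\right) = \frac{1}{-3371470} + \left(-1642693 - 2061483\right) \left(\left(-48 + 2 \left(-1431\right)\right) + 1337681\right) = - \frac{1}{3371470} - 3704176 \left(\left(-48 - 2862\right) + 1337681\right) = - \frac{1}{3371470} - 3704176 \left(-2910 + 1337681\right) = - \frac{1}{3371470} - 4944226703696 = - \frac{16669312004709953121}{3371470}$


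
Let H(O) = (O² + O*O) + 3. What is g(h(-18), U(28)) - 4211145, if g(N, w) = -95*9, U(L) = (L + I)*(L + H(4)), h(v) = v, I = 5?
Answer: -4212000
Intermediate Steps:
H(O) = 3 + 2*O² (H(O) = (O² + O²) + 3 = 2*O² + 3 = 3 + 2*O²)
U(L) = (5 + L)*(35 + L) (U(L) = (L + 5)*(L + (3 + 2*4²)) = (5 + L)*(L + (3 + 2*16)) = (5 + L)*(L + (3 + 32)) = (5 + L)*(L + 35) = (5 + L)*(35 + L))
g(N, w) = -855
g(h(-18), U(28)) - 4211145 = -855 - 4211145 = -4212000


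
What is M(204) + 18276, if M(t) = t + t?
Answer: 18684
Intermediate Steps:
M(t) = 2*t
M(204) + 18276 = 2*204 + 18276 = 408 + 18276 = 18684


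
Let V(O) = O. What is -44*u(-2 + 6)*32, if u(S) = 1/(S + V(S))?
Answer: -176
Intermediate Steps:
u(S) = 1/(2*S) (u(S) = 1/(S + S) = 1/(2*S))
-44*u(-2 + 6)*32 = -22/(-2 + 6)*32 = -22/4*32 = -44*1/8*32 = -11/2*32 = -176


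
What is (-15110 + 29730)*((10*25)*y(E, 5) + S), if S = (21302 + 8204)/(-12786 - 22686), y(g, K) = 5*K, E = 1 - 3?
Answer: 405102827785/4434 ≈ 9.1363e+7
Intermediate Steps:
E = -2
S = -14753/17736 (S = 29506/(-35472) = 29506*(-1/35472) = -14753/17736 ≈ -0.83181)
(-15110 + 29730)*((10*25)*y(E, 5) + S) = (-15110 + 29730)*((10*25)*(5*5) - 14753/17736) = 14620*(250*25 - 14753/17736) = 14620*(6250 - 14753/17736) = 14620*(110835247/17736) = 405102827785/4434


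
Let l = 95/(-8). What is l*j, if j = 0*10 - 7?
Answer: 665/8 ≈ 83.125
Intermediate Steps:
l = -95/8 (l = 95*(-⅛) = -95/8 ≈ -11.875)
j = -7 (j = 0 - 7 = -7)
l*j = -95/8*(-7) = 665/8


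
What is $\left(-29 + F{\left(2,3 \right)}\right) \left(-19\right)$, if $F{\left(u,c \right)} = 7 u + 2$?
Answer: $247$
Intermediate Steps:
$F{\left(u,c \right)} = 2 + 7 u$
$\left(-29 + F{\left(2,3 \right)}\right) \left(-19\right) = \left(-29 + \left(2 + 7 \cdot 2\right)\right) \left(-19\right) = \left(-29 + \left(2 + 14\right)\right) \left(-19\right) = \left(-29 + 16\right) \left(-19\right) = \left(-13\right) \left(-19\right) = 247$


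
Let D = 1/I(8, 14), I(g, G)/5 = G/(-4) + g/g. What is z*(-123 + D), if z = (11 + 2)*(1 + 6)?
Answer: -280007/25 ≈ -11200.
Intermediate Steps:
z = 91 (z = 13*7 = 91)
I(g, G) = 5 - 5*G/4 (I(g, G) = 5*(G/(-4) + g/g) = 5*(G*(-¼) + 1) = 5*(-G/4 + 1) = 5*(1 - G/4) = 5 - 5*G/4)
D = -2/25 (D = 1/(5 - 5/4*14) = 1/(5 - 35/2) = 1/(-25/2) = -2/25 ≈ -0.080000)
z*(-123 + D) = 91*(-123 - 2/25) = 91*(-3077/25) = -280007/25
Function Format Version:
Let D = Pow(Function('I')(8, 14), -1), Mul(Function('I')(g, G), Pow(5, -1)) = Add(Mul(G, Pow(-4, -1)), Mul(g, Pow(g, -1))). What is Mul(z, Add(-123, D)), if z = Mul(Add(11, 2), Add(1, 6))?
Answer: Rational(-280007, 25) ≈ -11200.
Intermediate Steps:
z = 91 (z = Mul(13, 7) = 91)
Function('I')(g, G) = Add(5, Mul(Rational(-5, 4), G)) (Function('I')(g, G) = Mul(5, Add(Mul(G, Pow(-4, -1)), Mul(g, Pow(g, -1)))) = Mul(5, Add(Mul(G, Rational(-1, 4)), 1)) = Mul(5, Add(Mul(Rational(-1, 4), G), 1)) = Mul(5, Add(1, Mul(Rational(-1, 4), G))) = Add(5, Mul(Rational(-5, 4), G)))
D = Rational(-2, 25) (D = Pow(Add(5, Mul(Rational(-5, 4), 14)), -1) = Pow(Add(5, Rational(-35, 2)), -1) = Pow(Rational(-25, 2), -1) = Rational(-2, 25) ≈ -0.080000)
Mul(z, Add(-123, D)) = Mul(91, Add(-123, Rational(-2, 25))) = Mul(91, Rational(-3077, 25)) = Rational(-280007, 25)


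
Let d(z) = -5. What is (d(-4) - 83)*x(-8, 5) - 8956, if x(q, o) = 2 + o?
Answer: -9572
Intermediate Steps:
(d(-4) - 83)*x(-8, 5) - 8956 = (-5 - 83)*(2 + 5) - 8956 = -88*7 - 8956 = -616 - 8956 = -9572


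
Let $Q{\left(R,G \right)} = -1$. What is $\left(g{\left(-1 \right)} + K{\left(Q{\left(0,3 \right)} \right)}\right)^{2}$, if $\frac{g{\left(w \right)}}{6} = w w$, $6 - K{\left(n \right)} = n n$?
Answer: $121$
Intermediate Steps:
$K{\left(n \right)} = 6 - n^{2}$ ($K{\left(n \right)} = 6 - n n = 6 - n^{2}$)
$g{\left(w \right)} = 6 w^{2}$ ($g{\left(w \right)} = 6 w w = 6 w^{2}$)
$\left(g{\left(-1 \right)} + K{\left(Q{\left(0,3 \right)} \right)}\right)^{2} = \left(6 \left(-1\right)^{2} + \left(6 - \left(-1\right)^{2}\right)\right)^{2} = \left(6 \cdot 1 + \left(6 - 1\right)\right)^{2} = \left(6 + \left(6 - 1\right)\right)^{2} = \left(6 + 5\right)^{2} = 11^{2} = 121$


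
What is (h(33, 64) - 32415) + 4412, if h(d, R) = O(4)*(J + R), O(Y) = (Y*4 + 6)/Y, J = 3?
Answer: -55269/2 ≈ -27635.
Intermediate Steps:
O(Y) = (6 + 4*Y)/Y (O(Y) = (4*Y + 6)/Y = (6 + 4*Y)/Y)
h(d, R) = 33/2 + 11*R/2 (h(d, R) = (4 + 6/4)*(3 + R) = (4 + 6*(¼))*(3 + R) = (4 + 3/2)*(3 + R) = 11*(3 + R)/2 = 33/2 + 11*R/2)
(h(33, 64) - 32415) + 4412 = ((33/2 + (11/2)*64) - 32415) + 4412 = ((33/2 + 352) - 32415) + 4412 = (737/2 - 32415) + 4412 = -64093/2 + 4412 = -55269/2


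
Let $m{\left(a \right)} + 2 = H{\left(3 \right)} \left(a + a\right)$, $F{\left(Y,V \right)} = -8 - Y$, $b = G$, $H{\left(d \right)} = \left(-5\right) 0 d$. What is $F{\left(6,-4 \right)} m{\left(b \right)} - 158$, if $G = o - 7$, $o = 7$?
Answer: $-130$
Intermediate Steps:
$H{\left(d \right)} = 0$ ($H{\left(d \right)} = 0 d = 0$)
$G = 0$ ($G = 7 - 7 = 0$)
$b = 0$
$m{\left(a \right)} = -2$ ($m{\left(a \right)} = -2 + 0 \left(a + a\right) = -2 + 0 \cdot 2 a = -2 + 0 = -2$)
$F{\left(6,-4 \right)} m{\left(b \right)} - 158 = \left(-8 - 6\right) \left(-2\right) - 158 = \left(-14\right) \left(-2\right) - 158 = 28 - 158 = -130$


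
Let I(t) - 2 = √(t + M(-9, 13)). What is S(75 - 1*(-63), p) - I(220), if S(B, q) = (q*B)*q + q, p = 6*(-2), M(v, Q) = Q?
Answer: 19858 - √233 ≈ 19843.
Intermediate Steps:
p = -12
I(t) = 2 + √(13 + t) (I(t) = 2 + √(t + 13) = 2 + √(13 + t))
S(B, q) = q + B*q² (S(B, q) = (B*q)*q + q = B*q² + q = q + B*q²)
S(75 - 1*(-63), p) - I(220) = -12*(1 + (75 - 1*(-63))*(-12)) - (2 + √(13 + 220)) = -12*(1 + (75 + 63)*(-12)) - (2 + √233) = -12*(1 + 138*(-12)) + (-2 - √233) = -12*(1 - 1656) + (-2 - √233) = -12*(-1655) + (-2 - √233) = 19860 + (-2 - √233) = 19858 - √233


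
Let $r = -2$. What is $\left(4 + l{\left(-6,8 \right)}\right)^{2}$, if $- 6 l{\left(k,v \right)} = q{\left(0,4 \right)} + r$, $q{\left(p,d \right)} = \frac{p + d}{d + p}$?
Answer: $\frac{625}{36} \approx 17.361$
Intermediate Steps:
$q{\left(p,d \right)} = 1$ ($q{\left(p,d \right)} = \frac{d + p}{d + p} = 1$)
$l{\left(k,v \right)} = \frac{1}{6}$ ($l{\left(k,v \right)} = - \frac{1 - 2}{6} = \left(- \frac{1}{6}\right) \left(-1\right) = \frac{1}{6}$)
$\left(4 + l{\left(-6,8 \right)}\right)^{2} = \left(4 + \frac{1}{6}\right)^{2} = \left(\frac{25}{6}\right)^{2} = \frac{625}{36}$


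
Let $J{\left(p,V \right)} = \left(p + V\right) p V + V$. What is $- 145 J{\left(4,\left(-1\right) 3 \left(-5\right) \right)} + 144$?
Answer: $-167331$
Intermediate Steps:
$J{\left(p,V \right)} = V + V p \left(V + p\right)$ ($J{\left(p,V \right)} = \left(V + p\right) p V + V = p \left(V + p\right) V + V = V p \left(V + p\right) + V = V + V p \left(V + p\right)$)
$- 145 J{\left(4,\left(-1\right) 3 \left(-5\right) \right)} + 144 = - 145 \left(-1\right) 3 \left(-5\right) \left(1 + 4^{2} + \left(-1\right) 3 \left(-5\right) 4\right) + 144 = - 145 \left(-3\right) \left(-5\right) \left(1 + 16 + \left(-3\right) \left(-5\right) 4\right) + 144 = - 145 \cdot 15 \left(1 + 16 + 15 \cdot 4\right) + 144 = - 145 \cdot 15 \left(1 + 16 + 60\right) + 144 = - 145 \cdot 15 \cdot 77 + 144 = \left(-145\right) 1155 + 144 = -167475 + 144 = -167331$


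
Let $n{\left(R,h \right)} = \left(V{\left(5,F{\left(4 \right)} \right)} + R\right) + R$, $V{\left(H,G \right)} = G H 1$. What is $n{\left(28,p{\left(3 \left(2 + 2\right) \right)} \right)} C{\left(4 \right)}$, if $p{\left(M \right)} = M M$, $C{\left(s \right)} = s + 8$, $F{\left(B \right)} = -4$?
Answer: $432$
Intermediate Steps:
$V{\left(H,G \right)} = G H$
$C{\left(s \right)} = 8 + s$
$p{\left(M \right)} = M^{2}$
$n{\left(R,h \right)} = -20 + 2 R$ ($n{\left(R,h \right)} = \left(\left(-4\right) 5 + R\right) + R = \left(-20 + R\right) + R = -20 + 2 R$)
$n{\left(28,p{\left(3 \left(2 + 2\right) \right)} \right)} C{\left(4 \right)} = \left(-20 + 2 \cdot 28\right) \left(8 + 4\right) = \left(-20 + 56\right) 12 = 36 \cdot 12 = 432$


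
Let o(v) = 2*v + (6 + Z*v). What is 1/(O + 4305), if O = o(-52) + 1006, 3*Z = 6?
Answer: 1/5109 ≈ 0.00019573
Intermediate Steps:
Z = 2 (Z = (⅓)*6 = 2)
o(v) = 6 + 4*v (o(v) = 2*v + (6 + 2*v) = 6 + 4*v)
O = 804 (O = (6 + 4*(-52)) + 1006 = (6 - 208) + 1006 = -202 + 1006 = 804)
1/(O + 4305) = 1/(804 + 4305) = 1/5109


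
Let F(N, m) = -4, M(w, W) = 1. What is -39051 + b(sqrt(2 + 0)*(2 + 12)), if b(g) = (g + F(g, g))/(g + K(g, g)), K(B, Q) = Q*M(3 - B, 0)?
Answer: -78101/2 - sqrt(2)/14 ≈ -39051.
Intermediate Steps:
K(B, Q) = Q (K(B, Q) = Q*1 = Q)
b(g) = (-4 + g)/(2*g) (b(g) = (g - 4)/(g + g) = (-4 + g)/((2*g)) = (-4 + g)*(1/(2*g)) = (-4 + g)/(2*g))
-39051 + b(sqrt(2 + 0)*(2 + 12)) = -39051 + (-4 + sqrt(2 + 0)*(2 + 12))/(2*((sqrt(2 + 0)*(2 + 12)))) = -39051 + (-4 + sqrt(2)*14)/(2*((sqrt(2)*14))) = -39051 + (-4 + 14*sqrt(2))/(2*((14*sqrt(2)))) = -39051 + (sqrt(2)/28)*(-4 + 14*sqrt(2))/2 = -39051 + sqrt(2)*(-4 + 14*sqrt(2))/56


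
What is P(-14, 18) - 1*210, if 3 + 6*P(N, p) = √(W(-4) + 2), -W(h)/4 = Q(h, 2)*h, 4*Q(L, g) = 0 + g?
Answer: -421/2 + √10/6 ≈ -209.97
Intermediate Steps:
Q(L, g) = g/4 (Q(L, g) = (0 + g)/4 = g/4)
W(h) = -2*h (W(h) = -4*(¼)*2*h = -2*h)
P(N, p) = -½ + √10/6 (P(N, p) = -½ + √(-2*(-4) + 2)/6 = -½ + √(8 + 2)/6 = -½ + √10/6)
P(-14, 18) - 1*210 = (-½ + √10/6) - 1*210 = (-½ + √10/6) - 210 = -421/2 + √10/6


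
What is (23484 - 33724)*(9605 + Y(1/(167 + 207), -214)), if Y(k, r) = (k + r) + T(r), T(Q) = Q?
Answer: -17572858880/187 ≈ -9.3972e+7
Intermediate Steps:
Y(k, r) = k + 2*r (Y(k, r) = (k + r) + r = k + 2*r)
(23484 - 33724)*(9605 + Y(1/(167 + 207), -214)) = (23484 - 33724)*(9605 + (1/(167 + 207) + 2*(-214))) = -10240*(9605 + (1/374 - 428)) = -10240*(9605 - 160071/374) = -10240*3432199/374 = -17572858880/187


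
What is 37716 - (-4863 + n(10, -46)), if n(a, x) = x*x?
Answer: 40463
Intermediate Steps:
n(a, x) = x**2
37716 - (-4863 + n(10, -46)) = 37716 - (-4863 + (-46)**2) = 37716 - (-4863 + 2116) = 37716 - 1*(-2747) = 37716 + 2747 = 40463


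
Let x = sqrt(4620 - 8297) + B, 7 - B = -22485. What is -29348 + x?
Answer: -6856 + I*sqrt(3677) ≈ -6856.0 + 60.638*I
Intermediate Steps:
B = 22492 (B = 7 - 1*(-22485) = 7 + 22485 = 22492)
x = 22492 + I*sqrt(3677) (x = sqrt(4620 - 8297) + 22492 = sqrt(-3677) + 22492 = I*sqrt(3677) + 22492 = 22492 + I*sqrt(3677) ≈ 22492.0 + 60.638*I)
-29348 + x = -29348 + (22492 + I*sqrt(3677)) = -6856 + I*sqrt(3677)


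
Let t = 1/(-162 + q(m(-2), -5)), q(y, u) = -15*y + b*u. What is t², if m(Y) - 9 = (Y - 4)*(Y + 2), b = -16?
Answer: 1/47089 ≈ 2.1236e-5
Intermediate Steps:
m(Y) = 9 + (-4 + Y)*(2 + Y) (m(Y) = 9 + (Y - 4)*(Y + 2) = 9 + (-4 + Y)*(2 + Y))
q(y, u) = -16*u - 15*y (q(y, u) = -15*y - 16*u = -16*u - 15*y)
t = -1/217 (t = 1/(-162 + (-16*(-5) - 15*(1 + (-2)² - 2*(-2)))) = 1/(-162 + (80 - 15*(1 + 4 + 4))) = 1/(-162 + (80 - 15*9)) = 1/(-162 + (80 - 135)) = 1/(-162 - 55) = 1/(-217) = -1/217 ≈ -0.0046083)
t² = (-1/217)² = 1/47089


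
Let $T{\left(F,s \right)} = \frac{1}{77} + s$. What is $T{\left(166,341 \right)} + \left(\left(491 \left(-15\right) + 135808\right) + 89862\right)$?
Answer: $\frac{16835743}{77} \approx 2.1865 \cdot 10^{5}$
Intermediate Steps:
$T{\left(F,s \right)} = \frac{1}{77} + s$
$T{\left(166,341 \right)} + \left(\left(491 \left(-15\right) + 135808\right) + 89862\right) = \left(\frac{1}{77} + 341\right) + \left(\left(491 \left(-15\right) + 135808\right) + 89862\right) = \frac{26258}{77} + \left(\left(-7365 + 135808\right) + 89862\right) = \frac{26258}{77} + \left(128443 + 89862\right) = \frac{26258}{77} + 218305 = \frac{16835743}{77}$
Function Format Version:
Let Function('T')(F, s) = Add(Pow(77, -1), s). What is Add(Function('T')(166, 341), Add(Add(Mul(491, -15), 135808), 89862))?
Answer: Rational(16835743, 77) ≈ 2.1865e+5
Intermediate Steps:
Function('T')(F, s) = Add(Rational(1, 77), s)
Add(Function('T')(166, 341), Add(Add(Mul(491, -15), 135808), 89862)) = Add(Add(Rational(1, 77), 341), Add(Add(Mul(491, -15), 135808), 89862)) = Add(Rational(26258, 77), Add(Add(-7365, 135808), 89862)) = Add(Rational(26258, 77), Add(128443, 89862)) = Add(Rational(26258, 77), 218305) = Rational(16835743, 77)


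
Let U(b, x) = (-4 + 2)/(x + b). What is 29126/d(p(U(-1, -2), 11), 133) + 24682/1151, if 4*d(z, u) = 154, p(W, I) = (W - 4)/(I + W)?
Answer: 68948566/88627 ≈ 777.96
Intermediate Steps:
U(b, x) = -2/(b + x)
p(W, I) = (-4 + W)/(I + W)
d(z, u) = 77/2 (d(z, u) = (1/4)*154 = 77/2)
29126/d(p(U(-1, -2), 11), 133) + 24682/1151 = 29126/(77/2) + 24682/1151 = 29126*(2/77) + 24682*(1/1151) = 58252/77 + 24682/1151 = 68948566/88627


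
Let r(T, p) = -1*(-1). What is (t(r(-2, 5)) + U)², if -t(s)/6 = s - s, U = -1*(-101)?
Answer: 10201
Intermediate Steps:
U = 101
r(T, p) = 1
t(s) = 0 (t(s) = -6*(s - s) = -6*0 = 0)
(t(r(-2, 5)) + U)² = (0 + 101)² = 101² = 10201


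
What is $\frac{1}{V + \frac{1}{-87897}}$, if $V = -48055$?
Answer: $- \frac{87897}{4223890336} \approx -2.081 \cdot 10^{-5}$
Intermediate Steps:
$\frac{1}{V + \frac{1}{-87897}} = \frac{1}{-48055 + \frac{1}{-87897}} = \frac{1}{-48055 - \frac{1}{87897}} = \frac{1}{- \frac{4223890336}{87897}} = - \frac{87897}{4223890336}$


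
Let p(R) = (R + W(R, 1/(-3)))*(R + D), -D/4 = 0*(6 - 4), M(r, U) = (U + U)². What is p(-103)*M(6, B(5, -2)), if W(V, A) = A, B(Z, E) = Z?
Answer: 3193000/3 ≈ 1.0643e+6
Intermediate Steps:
M(r, U) = 4*U² (M(r, U) = (2*U)² = 4*U²)
D = 0 (D = -0*(6 - 4) = -0*2 = -4*0 = 0)
p(R) = R*(-⅓ + R) (p(R) = (R + 1/(-3))*(R + 0) = (R - ⅓)*R = (-⅓ + R)*R = R*(-⅓ + R))
p(-103)*M(6, B(5, -2)) = (-103*(-⅓ - 103))*(4*5²) = (-103*(-310/3))*(4*25) = (31930/3)*100 = 3193000/3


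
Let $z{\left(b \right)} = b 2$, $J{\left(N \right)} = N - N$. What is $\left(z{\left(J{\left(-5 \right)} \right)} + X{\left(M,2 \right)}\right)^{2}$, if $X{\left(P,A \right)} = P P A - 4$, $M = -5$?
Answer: $2116$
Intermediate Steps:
$X{\left(P,A \right)} = -4 + A P^{2}$ ($X{\left(P,A \right)} = P^{2} A - 4 = A P^{2} - 4 = -4 + A P^{2}$)
$J{\left(N \right)} = 0$
$z{\left(b \right)} = 2 b$
$\left(z{\left(J{\left(-5 \right)} \right)} + X{\left(M,2 \right)}\right)^{2} = \left(2 \cdot 0 - \left(4 - 2 \left(-5\right)^{2}\right)\right)^{2} = \left(0 + \left(-4 + 2 \cdot 25\right)\right)^{2} = \left(0 + \left(-4 + 50\right)\right)^{2} = \left(0 + 46\right)^{2} = 46^{2} = 2116$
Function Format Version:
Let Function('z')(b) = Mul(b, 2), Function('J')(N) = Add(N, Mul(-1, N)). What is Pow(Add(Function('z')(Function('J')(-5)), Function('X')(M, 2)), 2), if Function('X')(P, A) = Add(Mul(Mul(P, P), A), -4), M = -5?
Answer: 2116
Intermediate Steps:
Function('X')(P, A) = Add(-4, Mul(A, Pow(P, 2))) (Function('X')(P, A) = Add(Mul(Pow(P, 2), A), -4) = Add(Mul(A, Pow(P, 2)), -4) = Add(-4, Mul(A, Pow(P, 2))))
Function('J')(N) = 0
Function('z')(b) = Mul(2, b)
Pow(Add(Function('z')(Function('J')(-5)), Function('X')(M, 2)), 2) = Pow(Add(Mul(2, 0), Add(-4, Mul(2, Pow(-5, 2)))), 2) = Pow(Add(0, Add(-4, Mul(2, 25))), 2) = Pow(Add(0, Add(-4, 50)), 2) = Pow(Add(0, 46), 2) = Pow(46, 2) = 2116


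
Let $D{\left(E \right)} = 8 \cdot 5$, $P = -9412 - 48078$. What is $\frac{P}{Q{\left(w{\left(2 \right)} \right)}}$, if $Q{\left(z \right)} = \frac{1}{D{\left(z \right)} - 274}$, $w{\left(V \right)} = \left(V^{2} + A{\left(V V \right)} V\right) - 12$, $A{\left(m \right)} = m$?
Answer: $13452660$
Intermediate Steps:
$P = -57490$ ($P = -9412 - 48078 = -57490$)
$D{\left(E \right)} = 40$
$w{\left(V \right)} = -12 + V^{2} + V^{3}$ ($w{\left(V \right)} = \left(V^{2} + V V V\right) - 12 = \left(V^{2} + V^{2} V\right) - 12 = \left(V^{2} + V^{3}\right) - 12 = -12 + V^{2} + V^{3}$)
$Q{\left(z \right)} = - \frac{1}{234}$ ($Q{\left(z \right)} = \frac{1}{40 - 274} = \frac{1}{-234} = - \frac{1}{234}$)
$\frac{P}{Q{\left(w{\left(2 \right)} \right)}} = - \frac{57490}{- \frac{1}{234}} = \left(-57490\right) \left(-234\right) = 13452660$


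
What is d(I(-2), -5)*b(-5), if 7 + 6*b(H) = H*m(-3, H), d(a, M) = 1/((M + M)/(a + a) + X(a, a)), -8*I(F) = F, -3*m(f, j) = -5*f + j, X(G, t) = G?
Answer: -58/711 ≈ -0.081575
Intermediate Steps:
m(f, j) = -j/3 + 5*f/3 (m(f, j) = -(-5*f + j)/3 = -(j - 5*f)/3 = -j/3 + 5*f/3)
I(F) = -F/8
d(a, M) = 1/(a + M/a) (d(a, M) = 1/((M + M)/(a + a) + a) = 1/((2*M)/((2*a)) + a) = 1/((2*M)*(1/(2*a)) + a) = 1/(M/a + a) = 1/(a + M/a))
b(H) = -7/6 + H*(-5 - H/3)/6 (b(H) = -7/6 + (H*(-H/3 + (5/3)*(-3)))/6 = -7/6 + (H*(-H/3 - 5))/6 = -7/6 + (H*(-5 - H/3))/6 = -7/6 + H*(-5 - H/3)/6)
d(I(-2), -5)*b(-5) = ((-⅛*(-2))/(-5 + (-⅛*(-2))²))*(-7/6 - 1/18*(-5)*(15 - 5)) = (1/(4*(-5 + (¼)²)))*(-7/6 - 1/18*(-5)*10) = (1/(4*(-5 + 1/16)))*(-7/6 + 25/9) = (1/(4*(-79/16)))*(29/18) = ((¼)*(-16/79))*(29/18) = -4/79*29/18 = -58/711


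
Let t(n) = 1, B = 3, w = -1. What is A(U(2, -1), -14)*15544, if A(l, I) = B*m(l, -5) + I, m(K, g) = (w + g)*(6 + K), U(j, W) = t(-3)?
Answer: -2176160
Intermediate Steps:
U(j, W) = 1
m(K, g) = (-1 + g)*(6 + K)
A(l, I) = -108 + I - 18*l (A(l, I) = 3*(-6 - l + 6*(-5) + l*(-5)) + I = 3*(-6 - l - 30 - 5*l) + I = 3*(-36 - 6*l) + I = (-108 - 18*l) + I = -108 + I - 18*l)
A(U(2, -1), -14)*15544 = (-108 - 14 - 18*1)*15544 = (-108 - 14 - 18)*15544 = -140*15544 = -2176160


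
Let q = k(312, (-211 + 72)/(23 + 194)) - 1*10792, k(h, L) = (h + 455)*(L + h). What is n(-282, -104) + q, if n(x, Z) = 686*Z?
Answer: 33998843/217 ≈ 1.5668e+5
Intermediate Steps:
k(h, L) = (455 + h)*(L + h)
q = 49480491/217 (q = (312² + 455*((-211 + 72)/(23 + 194)) + 455*312 + ((-211 + 72)/(23 + 194))*312) - 1*10792 = (97344 + 455*(-139/217) + 141960 - 139/217*312) - 10792 = (97344 - 9035/31 + 141960 - 43368/217) - 10792 = 51822355/217 - 10792 = 49480491/217 ≈ 2.2802e+5)
n(-282, -104) + q = 686*(-104) + 49480491/217 = -71344 + 49480491/217 = 33998843/217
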